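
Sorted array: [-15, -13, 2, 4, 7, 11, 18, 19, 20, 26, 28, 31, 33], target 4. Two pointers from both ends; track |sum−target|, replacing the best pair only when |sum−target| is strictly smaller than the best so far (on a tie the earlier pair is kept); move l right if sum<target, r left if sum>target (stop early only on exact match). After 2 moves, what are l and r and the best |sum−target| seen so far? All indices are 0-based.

[0,12] -15+33=18 d=14 * → r--
[0,11] -15+31=16 d=12 * → r--

l=0, r=10, best |Δ|=12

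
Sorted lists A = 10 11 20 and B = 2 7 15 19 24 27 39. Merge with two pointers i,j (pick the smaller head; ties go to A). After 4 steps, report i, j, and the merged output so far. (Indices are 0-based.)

i=0 j=0: A[i]=10>B[j]=2 take 2, j++
i=0 j=1: A[i]=10>B[j]=7 take 7, j++
i=0 j=2: A[i]=10<=B[j]=15 take 10, i++
i=1 j=2: A[i]=11<=B[j]=15 take 11, i++

i=2, j=2, merged so far=[2, 7, 10, 11]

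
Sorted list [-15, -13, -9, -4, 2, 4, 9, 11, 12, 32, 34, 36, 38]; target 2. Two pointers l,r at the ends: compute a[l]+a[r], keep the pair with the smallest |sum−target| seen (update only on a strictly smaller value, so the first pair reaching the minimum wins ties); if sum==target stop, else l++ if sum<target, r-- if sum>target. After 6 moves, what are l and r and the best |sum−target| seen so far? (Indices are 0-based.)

l=2, r=8, best |Δ|=3

[0,12] -15+38=23 d=21 * → r--
[0,11] -15+36=21 d=19 * → r--
[0,10] -15+34=19 d=17 * → r--
[0,9] -15+32=17 d=15 * → r--
[0,8] -15+12=-3 d=5 * → l++
[1,8] -13+12=-1 d=3 * → l++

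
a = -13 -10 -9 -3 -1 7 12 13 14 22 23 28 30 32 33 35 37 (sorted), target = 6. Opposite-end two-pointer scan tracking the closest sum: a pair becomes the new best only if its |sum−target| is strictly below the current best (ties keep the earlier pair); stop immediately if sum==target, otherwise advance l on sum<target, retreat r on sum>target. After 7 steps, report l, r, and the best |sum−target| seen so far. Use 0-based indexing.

l=0 r=16: -13+37=24 d=18 *, r--
l=0 r=15: -13+35=22 d=16 *, r--
l=0 r=14: -13+33=20 d=14 *, r--
l=0 r=13: -13+32=19 d=13 *, r--
l=0 r=12: -13+30=17 d=11 *, r--
l=0 r=11: -13+28=15 d=9 *, r--
l=0 r=10: -13+23=10 d=4 *, r--

l=0, r=9, best |Δ|=4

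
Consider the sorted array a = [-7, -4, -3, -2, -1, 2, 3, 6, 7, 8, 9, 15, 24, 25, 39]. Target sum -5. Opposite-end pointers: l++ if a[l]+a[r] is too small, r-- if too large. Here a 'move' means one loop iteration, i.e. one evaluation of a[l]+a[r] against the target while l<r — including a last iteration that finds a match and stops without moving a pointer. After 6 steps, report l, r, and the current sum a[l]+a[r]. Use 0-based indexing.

l=0 r=14: -7+39=32 >-5, r--
l=0 r=13: -7+25=18 >-5, r--
l=0 r=12: -7+24=17 >-5, r--
l=0 r=11: -7+15=8 >-5, r--
l=0 r=10: -7+9=2 >-5, r--
l=0 r=9: -7+8=1 >-5, r--

l=0, r=8, sum=0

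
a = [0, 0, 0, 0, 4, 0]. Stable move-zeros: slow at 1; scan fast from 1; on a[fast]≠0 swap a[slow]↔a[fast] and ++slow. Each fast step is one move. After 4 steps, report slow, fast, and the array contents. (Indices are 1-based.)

slow=1, fast=5, a=[0, 0, 0, 0, 4, 0]

slow=1 fast=1: a[fast]=0, fast++
slow=1 fast=2: a[fast]=0, fast++
slow=1 fast=3: a[fast]=0, fast++
slow=1 fast=4: a[fast]=0, fast++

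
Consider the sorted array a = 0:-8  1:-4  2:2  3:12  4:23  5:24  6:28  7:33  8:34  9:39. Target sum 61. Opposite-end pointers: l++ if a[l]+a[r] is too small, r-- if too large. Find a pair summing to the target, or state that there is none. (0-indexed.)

[0,9] -8+39=31 <61 → l++
[1,9] -4+39=35 <61 → l++
[2,9] 2+39=41 <61 → l++
[3,9] 12+39=51 <61 → l++
[4,9] 23+39=62 >61 → r--
[4,8] 23+34=57 <61 → l++
[5,8] 24+34=58 <61 → l++
[6,8] 28+34=62 >61 → r--
[6,7] 28+33=61 → found

(28, 33)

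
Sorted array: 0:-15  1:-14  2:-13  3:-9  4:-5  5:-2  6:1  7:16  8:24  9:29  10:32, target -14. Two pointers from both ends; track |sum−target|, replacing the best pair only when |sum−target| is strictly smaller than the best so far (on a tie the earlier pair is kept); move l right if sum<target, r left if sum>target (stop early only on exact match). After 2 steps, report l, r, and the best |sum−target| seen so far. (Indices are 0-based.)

l=0, r=8, best |Δ|=28

l=0 r=10: -15+32=17 d=31 *, r--
l=0 r=9: -15+29=14 d=28 *, r--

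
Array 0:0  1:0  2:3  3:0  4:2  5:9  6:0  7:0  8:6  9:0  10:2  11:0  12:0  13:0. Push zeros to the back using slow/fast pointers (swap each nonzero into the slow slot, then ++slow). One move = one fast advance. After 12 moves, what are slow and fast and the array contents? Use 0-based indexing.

slow=0 fast=0: a[fast]=0, fast++
slow=0 fast=1: a[fast]=0, fast++
slow=0 fast=2: a[fast]=3≠0 swap→a[0]=3, slow++,fast++
slow=1 fast=3: a[fast]=0, fast++
slow=1 fast=4: a[fast]=2≠0 swap→a[1]=2, slow++,fast++
slow=2 fast=5: a[fast]=9≠0 swap→a[2]=9, slow++,fast++
slow=3 fast=6: a[fast]=0, fast++
slow=3 fast=7: a[fast]=0, fast++
slow=3 fast=8: a[fast]=6≠0 swap→a[3]=6, slow++,fast++
slow=4 fast=9: a[fast]=0, fast++
slow=4 fast=10: a[fast]=2≠0 swap→a[4]=2, slow++,fast++
slow=5 fast=11: a[fast]=0, fast++

slow=5, fast=12, a=[3, 2, 9, 6, 2, 0, 0, 0, 0, 0, 0, 0, 0, 0]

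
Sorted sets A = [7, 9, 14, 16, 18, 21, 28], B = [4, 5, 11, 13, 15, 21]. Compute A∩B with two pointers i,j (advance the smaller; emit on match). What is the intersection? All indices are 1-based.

i=1 j=1: 7>4, j++
i=1 j=2: 7>5, j++
i=1 j=3: 7<11, i++
i=2 j=3: 9<11, i++
i=3 j=3: 14>11, j++
i=3 j=4: 14>13, j++
i=3 j=5: 14<15, i++
i=4 j=5: 16>15, j++
i=4 j=6: 16<21, i++
i=5 j=6: 18<21, i++
i=6 j=6: 21==21 emit, i++,j++

intersection = [21]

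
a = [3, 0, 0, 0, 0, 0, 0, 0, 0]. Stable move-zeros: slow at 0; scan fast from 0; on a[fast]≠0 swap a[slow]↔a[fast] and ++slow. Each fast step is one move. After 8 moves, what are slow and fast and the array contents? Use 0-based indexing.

slow=1, fast=8, a=[3, 0, 0, 0, 0, 0, 0, 0, 0]

(s=0,f=0) a[fast]=3≠0 swap→a[0]=3 → slow++,fast++
(s=1,f=1) a[fast]=0 → fast++
(s=1,f=2) a[fast]=0 → fast++
(s=1,f=3) a[fast]=0 → fast++
(s=1,f=4) a[fast]=0 → fast++
(s=1,f=5) a[fast]=0 → fast++
(s=1,f=6) a[fast]=0 → fast++
(s=1,f=7) a[fast]=0 → fast++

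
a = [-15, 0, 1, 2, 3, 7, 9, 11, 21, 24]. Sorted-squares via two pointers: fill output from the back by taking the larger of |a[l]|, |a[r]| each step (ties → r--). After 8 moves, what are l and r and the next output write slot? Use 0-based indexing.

[0,9] |-15|<=|24| out[9]=576 → r--
[0,8] |-15|<=|21| out[8]=441 → r--
[0,7] |-15|>|11| out[7]=225 → l++
[1,7] |0|<=|11| out[6]=121 → r--
[1,6] |0|<=|9| out[5]=81 → r--
[1,5] |0|<=|7| out[4]=49 → r--
[1,4] |0|<=|3| out[3]=9 → r--
[1,3] |0|<=|2| out[2]=4 → r--

l=1, r=2, next write slot=1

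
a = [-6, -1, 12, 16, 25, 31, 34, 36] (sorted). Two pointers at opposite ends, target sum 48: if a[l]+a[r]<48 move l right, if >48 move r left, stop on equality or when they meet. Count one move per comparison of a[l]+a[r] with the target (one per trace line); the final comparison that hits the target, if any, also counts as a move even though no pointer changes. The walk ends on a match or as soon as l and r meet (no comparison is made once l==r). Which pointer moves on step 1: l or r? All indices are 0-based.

l

l=0 r=7: -6+36=30 <48, l++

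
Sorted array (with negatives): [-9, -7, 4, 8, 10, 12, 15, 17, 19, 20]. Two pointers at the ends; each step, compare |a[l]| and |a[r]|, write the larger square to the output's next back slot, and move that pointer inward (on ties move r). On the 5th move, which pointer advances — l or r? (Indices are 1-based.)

r

l=1 r=10: |-9|<=|20| out[10]=400, r--
l=1 r=9: |-9|<=|19| out[9]=361, r--
l=1 r=8: |-9|<=|17| out[8]=289, r--
l=1 r=7: |-9|<=|15| out[7]=225, r--
l=1 r=6: |-9|<=|12| out[6]=144, r--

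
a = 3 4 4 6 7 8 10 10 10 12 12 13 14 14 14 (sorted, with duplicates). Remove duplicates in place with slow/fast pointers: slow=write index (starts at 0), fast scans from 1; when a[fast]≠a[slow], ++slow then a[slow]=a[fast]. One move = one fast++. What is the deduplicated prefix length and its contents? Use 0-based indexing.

slow=0 fast=1: a[fast]=4≠a[slow]=3 write a[1]=4, slow++,fast++
slow=1 fast=2: a[fast]=4=a[slow] dup, fast++
slow=1 fast=3: a[fast]=6≠a[slow]=4 write a[2]=6, slow++,fast++
slow=2 fast=4: a[fast]=7≠a[slow]=6 write a[3]=7, slow++,fast++
slow=3 fast=5: a[fast]=8≠a[slow]=7 write a[4]=8, slow++,fast++
slow=4 fast=6: a[fast]=10≠a[slow]=8 write a[5]=10, slow++,fast++
slow=5 fast=7: a[fast]=10=a[slow] dup, fast++
slow=5 fast=8: a[fast]=10=a[slow] dup, fast++
slow=5 fast=9: a[fast]=12≠a[slow]=10 write a[6]=12, slow++,fast++
slow=6 fast=10: a[fast]=12=a[slow] dup, fast++
slow=6 fast=11: a[fast]=13≠a[slow]=12 write a[7]=13, slow++,fast++
slow=7 fast=12: a[fast]=14≠a[slow]=13 write a[8]=14, slow++,fast++
slow=8 fast=13: a[fast]=14=a[slow] dup, fast++
slow=8 fast=14: a[fast]=14=a[slow] dup, fast++

length 9; prefix = [3, 4, 6, 7, 8, 10, 12, 13, 14]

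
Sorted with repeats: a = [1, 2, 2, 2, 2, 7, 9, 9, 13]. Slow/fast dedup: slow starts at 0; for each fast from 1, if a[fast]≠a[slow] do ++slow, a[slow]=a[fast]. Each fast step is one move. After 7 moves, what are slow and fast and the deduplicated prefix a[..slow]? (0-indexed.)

(s=0,f=1) a[fast]=2≠a[slow]=1 write a[1]=2 → slow++,fast++
(s=1,f=2) a[fast]=2=a[slow] dup → fast++
(s=1,f=3) a[fast]=2=a[slow] dup → fast++
(s=1,f=4) a[fast]=2=a[slow] dup → fast++
(s=1,f=5) a[fast]=7≠a[slow]=2 write a[2]=7 → slow++,fast++
(s=2,f=6) a[fast]=9≠a[slow]=7 write a[3]=9 → slow++,fast++
(s=3,f=7) a[fast]=9=a[slow] dup → fast++

slow=3, fast=8, prefix=[1, 2, 7, 9]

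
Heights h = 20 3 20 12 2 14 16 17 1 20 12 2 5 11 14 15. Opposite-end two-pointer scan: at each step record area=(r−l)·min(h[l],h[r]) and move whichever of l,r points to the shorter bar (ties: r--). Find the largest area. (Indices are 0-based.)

[0,15] min(20,15)*15=225 best=225 * → r--
[0,14] min(20,14)*14=196 best=225 → r--
[0,13] min(20,11)*13=143 best=225 → r--
[0,12] min(20,5)*12=60 best=225 → r--
[0,11] min(20,2)*11=22 best=225 → r--
[0,10] min(20,12)*10=120 best=225 → r--
[0,9] min(20,20)*9=180 best=225 → r--
[0,8] min(20,1)*8=8 best=225 → r--
[0,7] min(20,17)*7=119 best=225 → r--
[0,6] min(20,16)*6=96 best=225 → r--
[0,5] min(20,14)*5=70 best=225 → r--
[0,4] min(20,2)*4=8 best=225 → r--
[0,3] min(20,12)*3=36 best=225 → r--
[0,2] min(20,20)*2=40 best=225 → r--
[0,1] min(20,3)*1=3 best=225 → r--

max area = 225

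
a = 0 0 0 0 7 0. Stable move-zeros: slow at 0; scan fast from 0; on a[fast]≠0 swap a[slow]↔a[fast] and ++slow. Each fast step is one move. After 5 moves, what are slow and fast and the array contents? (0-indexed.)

slow=0 fast=0: a[fast]=0, fast++
slow=0 fast=1: a[fast]=0, fast++
slow=0 fast=2: a[fast]=0, fast++
slow=0 fast=3: a[fast]=0, fast++
slow=0 fast=4: a[fast]=7≠0 swap→a[0]=7, slow++,fast++

slow=1, fast=5, a=[7, 0, 0, 0, 0, 0]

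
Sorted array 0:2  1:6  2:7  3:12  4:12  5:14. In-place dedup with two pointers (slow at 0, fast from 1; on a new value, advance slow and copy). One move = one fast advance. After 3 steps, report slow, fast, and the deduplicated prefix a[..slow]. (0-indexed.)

(s=0,f=1) a[fast]=6≠a[slow]=2 write a[1]=6 → slow++,fast++
(s=1,f=2) a[fast]=7≠a[slow]=6 write a[2]=7 → slow++,fast++
(s=2,f=3) a[fast]=12≠a[slow]=7 write a[3]=12 → slow++,fast++

slow=3, fast=4, prefix=[2, 6, 7, 12]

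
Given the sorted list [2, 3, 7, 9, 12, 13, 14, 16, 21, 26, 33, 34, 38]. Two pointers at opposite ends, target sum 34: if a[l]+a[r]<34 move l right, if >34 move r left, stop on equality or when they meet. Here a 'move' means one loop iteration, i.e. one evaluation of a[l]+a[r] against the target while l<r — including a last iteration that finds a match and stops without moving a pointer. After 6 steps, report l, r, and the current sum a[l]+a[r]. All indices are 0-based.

[0,12] 2+38=40 >34 → r--
[0,11] 2+34=36 >34 → r--
[0,10] 2+33=35 >34 → r--
[0,9] 2+26=28 <34 → l++
[1,9] 3+26=29 <34 → l++
[2,9] 7+26=33 <34 → l++

l=3, r=9, sum=35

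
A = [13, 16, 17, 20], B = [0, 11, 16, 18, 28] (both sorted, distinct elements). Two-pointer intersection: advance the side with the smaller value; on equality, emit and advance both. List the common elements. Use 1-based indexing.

intersection = [16]

[i=1,j=1] 13>0 → j++
[i=1,j=2] 13>11 → j++
[i=1,j=3] 13<16 → i++
[i=2,j=3] 16==16 emit → i++,j++
[i=3,j=4] 17<18 → i++
[i=4,j=4] 20>18 → j++
[i=4,j=5] 20<28 → i++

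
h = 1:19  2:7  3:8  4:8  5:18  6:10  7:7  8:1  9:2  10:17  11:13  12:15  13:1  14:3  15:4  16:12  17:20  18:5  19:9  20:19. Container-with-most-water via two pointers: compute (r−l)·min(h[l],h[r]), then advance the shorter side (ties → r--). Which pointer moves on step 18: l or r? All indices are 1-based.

l=1 r=20: min(19,19)*19=361 best=361 *, r--
l=1 r=19: min(19,9)*18=162 best=361, r--
l=1 r=18: min(19,5)*17=85 best=361, r--
l=1 r=17: min(19,20)*16=304 best=361, l++
l=2 r=17: min(7,20)*15=105 best=361, l++
l=3 r=17: min(8,20)*14=112 best=361, l++
l=4 r=17: min(8,20)*13=104 best=361, l++
l=5 r=17: min(18,20)*12=216 best=361, l++
l=6 r=17: min(10,20)*11=110 best=361, l++
l=7 r=17: min(7,20)*10=70 best=361, l++
l=8 r=17: min(1,20)*9=9 best=361, l++
l=9 r=17: min(2,20)*8=16 best=361, l++
l=10 r=17: min(17,20)*7=119 best=361, l++
l=11 r=17: min(13,20)*6=78 best=361, l++
l=12 r=17: min(15,20)*5=75 best=361, l++
l=13 r=17: min(1,20)*4=4 best=361, l++
l=14 r=17: min(3,20)*3=9 best=361, l++
l=15 r=17: min(4,20)*2=8 best=361, l++

l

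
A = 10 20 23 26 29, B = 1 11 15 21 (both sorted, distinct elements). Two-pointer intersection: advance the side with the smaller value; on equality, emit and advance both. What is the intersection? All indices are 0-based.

i=0 j=0: 10>1, j++
i=0 j=1: 10<11, i++
i=1 j=1: 20>11, j++
i=1 j=2: 20>15, j++
i=1 j=3: 20<21, i++
i=2 j=3: 23>21, j++

intersection = []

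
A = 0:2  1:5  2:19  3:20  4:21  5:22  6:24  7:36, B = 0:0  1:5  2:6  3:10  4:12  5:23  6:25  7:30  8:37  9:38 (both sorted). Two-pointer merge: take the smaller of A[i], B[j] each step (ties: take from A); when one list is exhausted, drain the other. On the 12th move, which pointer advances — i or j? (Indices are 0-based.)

[i=0,j=0] A[i]=2>B[j]=0 take 0 → j++
[i=0,j=1] A[i]=2<=B[j]=5 take 2 → i++
[i=1,j=1] A[i]=5<=B[j]=5 take 5 → i++
[i=2,j=1] A[i]=19>B[j]=5 take 5 → j++
[i=2,j=2] A[i]=19>B[j]=6 take 6 → j++
[i=2,j=3] A[i]=19>B[j]=10 take 10 → j++
[i=2,j=4] A[i]=19>B[j]=12 take 12 → j++
[i=2,j=5] A[i]=19<=B[j]=23 take 19 → i++
[i=3,j=5] A[i]=20<=B[j]=23 take 20 → i++
[i=4,j=5] A[i]=21<=B[j]=23 take 21 → i++
[i=5,j=5] A[i]=22<=B[j]=23 take 22 → i++
[i=6,j=5] A[i]=24>B[j]=23 take 23 → j++

j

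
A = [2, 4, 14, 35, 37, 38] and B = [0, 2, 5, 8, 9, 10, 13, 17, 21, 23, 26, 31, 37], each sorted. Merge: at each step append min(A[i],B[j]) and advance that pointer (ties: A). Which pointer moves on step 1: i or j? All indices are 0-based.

j

[i=0,j=0] A[i]=2>B[j]=0 take 0 → j++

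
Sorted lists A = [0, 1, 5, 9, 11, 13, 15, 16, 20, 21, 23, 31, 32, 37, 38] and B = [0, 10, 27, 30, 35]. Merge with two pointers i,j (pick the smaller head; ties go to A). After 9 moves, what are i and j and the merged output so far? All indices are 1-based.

[i=1,j=1] A[i]=0<=B[j]=0 take 0 → i++
[i=2,j=1] A[i]=1>B[j]=0 take 0 → j++
[i=2,j=2] A[i]=1<=B[j]=10 take 1 → i++
[i=3,j=2] A[i]=5<=B[j]=10 take 5 → i++
[i=4,j=2] A[i]=9<=B[j]=10 take 9 → i++
[i=5,j=2] A[i]=11>B[j]=10 take 10 → j++
[i=5,j=3] A[i]=11<=B[j]=27 take 11 → i++
[i=6,j=3] A[i]=13<=B[j]=27 take 13 → i++
[i=7,j=3] A[i]=15<=B[j]=27 take 15 → i++

i=8, j=3, merged so far=[0, 0, 1, 5, 9, 10, 11, 13, 15]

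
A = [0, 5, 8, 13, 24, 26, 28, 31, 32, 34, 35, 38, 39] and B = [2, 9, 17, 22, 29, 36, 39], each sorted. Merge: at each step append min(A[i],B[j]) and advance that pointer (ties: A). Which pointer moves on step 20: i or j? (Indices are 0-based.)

j

[i=0,j=0] A[i]=0<=B[j]=2 take 0 → i++
[i=1,j=0] A[i]=5>B[j]=2 take 2 → j++
[i=1,j=1] A[i]=5<=B[j]=9 take 5 → i++
[i=2,j=1] A[i]=8<=B[j]=9 take 8 → i++
[i=3,j=1] A[i]=13>B[j]=9 take 9 → j++
[i=3,j=2] A[i]=13<=B[j]=17 take 13 → i++
[i=4,j=2] A[i]=24>B[j]=17 take 17 → j++
[i=4,j=3] A[i]=24>B[j]=22 take 22 → j++
[i=4,j=4] A[i]=24<=B[j]=29 take 24 → i++
[i=5,j=4] A[i]=26<=B[j]=29 take 26 → i++
[i=6,j=4] A[i]=28<=B[j]=29 take 28 → i++
[i=7,j=4] A[i]=31>B[j]=29 take 29 → j++
[i=7,j=5] A[i]=31<=B[j]=36 take 31 → i++
[i=8,j=5] A[i]=32<=B[j]=36 take 32 → i++
[i=9,j=5] A[i]=34<=B[j]=36 take 34 → i++
[i=10,j=5] A[i]=35<=B[j]=36 take 35 → i++
[i=11,j=5] A[i]=38>B[j]=36 take 36 → j++
[i=11,j=6] A[i]=38<=B[j]=39 take 38 → i++
[i=12,j=6] A[i]=39<=B[j]=39 take 39 → i++
[i=13,j=6] A done, take B[j]=39 → j++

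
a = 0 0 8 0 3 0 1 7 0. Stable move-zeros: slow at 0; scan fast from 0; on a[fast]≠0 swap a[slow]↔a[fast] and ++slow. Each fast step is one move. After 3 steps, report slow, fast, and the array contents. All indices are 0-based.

slow=1, fast=3, a=[8, 0, 0, 0, 3, 0, 1, 7, 0]

(s=0,f=0) a[fast]=0 → fast++
(s=0,f=1) a[fast]=0 → fast++
(s=0,f=2) a[fast]=8≠0 swap→a[0]=8 → slow++,fast++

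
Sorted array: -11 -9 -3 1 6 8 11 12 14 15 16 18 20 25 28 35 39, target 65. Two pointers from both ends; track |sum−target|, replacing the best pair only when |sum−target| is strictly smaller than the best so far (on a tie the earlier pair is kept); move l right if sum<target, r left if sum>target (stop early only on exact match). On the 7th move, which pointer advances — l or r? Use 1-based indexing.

l

l=1 r=17: -11+39=28 d=37 *, l++
l=2 r=17: -9+39=30 d=35 *, l++
l=3 r=17: -3+39=36 d=29 *, l++
l=4 r=17: 1+39=40 d=25 *, l++
l=5 r=17: 6+39=45 d=20 *, l++
l=6 r=17: 8+39=47 d=18 *, l++
l=7 r=17: 11+39=50 d=15 *, l++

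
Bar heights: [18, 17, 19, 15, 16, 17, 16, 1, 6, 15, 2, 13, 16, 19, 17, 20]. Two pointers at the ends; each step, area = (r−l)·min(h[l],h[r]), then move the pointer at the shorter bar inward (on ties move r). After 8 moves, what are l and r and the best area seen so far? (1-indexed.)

l=9, r=16, best area=270

[1,16] min(18,20)*15=270 best=270 * → l++
[2,16] min(17,20)*14=238 best=270 → l++
[3,16] min(19,20)*13=247 best=270 → l++
[4,16] min(15,20)*12=180 best=270 → l++
[5,16] min(16,20)*11=176 best=270 → l++
[6,16] min(17,20)*10=170 best=270 → l++
[7,16] min(16,20)*9=144 best=270 → l++
[8,16] min(1,20)*8=8 best=270 → l++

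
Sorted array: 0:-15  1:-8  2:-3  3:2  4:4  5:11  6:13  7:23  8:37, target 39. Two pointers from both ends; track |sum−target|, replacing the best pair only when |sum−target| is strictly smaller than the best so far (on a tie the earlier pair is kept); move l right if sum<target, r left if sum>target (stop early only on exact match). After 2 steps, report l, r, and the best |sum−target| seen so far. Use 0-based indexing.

l=0 r=8: -15+37=22 d=17 *, l++
l=1 r=8: -8+37=29 d=10 *, l++

l=2, r=8, best |Δ|=10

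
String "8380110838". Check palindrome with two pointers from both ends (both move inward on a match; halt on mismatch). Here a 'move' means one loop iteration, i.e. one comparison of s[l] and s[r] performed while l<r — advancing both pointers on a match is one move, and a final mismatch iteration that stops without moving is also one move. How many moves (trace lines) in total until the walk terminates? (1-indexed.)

5 moves

[1,10] '8'=='8' → l++,r--
[2,9] '3'=='3' → l++,r--
[3,8] '8'=='8' → l++,r--
[4,7] '0'=='0' → l++,r--
[5,6] '1'=='1' → l++,r--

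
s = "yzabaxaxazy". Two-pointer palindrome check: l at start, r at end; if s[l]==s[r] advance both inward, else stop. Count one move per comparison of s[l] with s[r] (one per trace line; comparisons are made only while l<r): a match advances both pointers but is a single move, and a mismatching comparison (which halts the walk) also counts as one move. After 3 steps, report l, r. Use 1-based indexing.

[1,11] 'y'=='y' → l++,r--
[2,10] 'z'=='z' → l++,r--
[3,9] 'a'=='a' → l++,r--

l=4, r=8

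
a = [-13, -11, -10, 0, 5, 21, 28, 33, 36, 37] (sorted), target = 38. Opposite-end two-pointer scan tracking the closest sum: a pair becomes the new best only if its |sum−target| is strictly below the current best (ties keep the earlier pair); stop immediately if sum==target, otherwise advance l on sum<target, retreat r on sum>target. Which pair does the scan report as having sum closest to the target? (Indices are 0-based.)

pair (5, 33) with sum 38 (|Δ|=0)

[0,9] -13+37=24 d=14 * → l++
[1,9] -11+37=26 d=12 * → l++
[2,9] -10+37=27 d=11 * → l++
[3,9] 0+37=37 d=1 * → l++
[4,9] 5+37=42 d=4 → r--
[4,8] 5+36=41 d=3 → r--
[4,7] 5+33=38 d=0 * → stop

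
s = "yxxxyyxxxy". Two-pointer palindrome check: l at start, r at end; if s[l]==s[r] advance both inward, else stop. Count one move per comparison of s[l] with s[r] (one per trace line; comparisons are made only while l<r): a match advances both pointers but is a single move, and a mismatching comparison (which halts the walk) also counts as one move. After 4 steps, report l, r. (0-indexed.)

l=4, r=5

l=0 r=9: 'y'=='y', l++,r--
l=1 r=8: 'x'=='x', l++,r--
l=2 r=7: 'x'=='x', l++,r--
l=3 r=6: 'x'=='x', l++,r--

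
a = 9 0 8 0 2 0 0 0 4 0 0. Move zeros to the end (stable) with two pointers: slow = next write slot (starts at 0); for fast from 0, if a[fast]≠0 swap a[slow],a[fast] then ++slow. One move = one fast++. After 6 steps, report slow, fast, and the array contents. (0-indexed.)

slow=3, fast=6, a=[9, 8, 2, 0, 0, 0, 0, 0, 4, 0, 0]

(s=0,f=0) a[fast]=9≠0 swap→a[0]=9 → slow++,fast++
(s=1,f=1) a[fast]=0 → fast++
(s=1,f=2) a[fast]=8≠0 swap→a[1]=8 → slow++,fast++
(s=2,f=3) a[fast]=0 → fast++
(s=2,f=4) a[fast]=2≠0 swap→a[2]=2 → slow++,fast++
(s=3,f=5) a[fast]=0 → fast++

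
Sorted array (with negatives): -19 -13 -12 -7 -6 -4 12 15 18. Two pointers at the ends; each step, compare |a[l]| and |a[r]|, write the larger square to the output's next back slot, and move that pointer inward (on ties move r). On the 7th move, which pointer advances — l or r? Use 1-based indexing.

l

l=1 r=9: |-19|>|18| out[9]=361, l++
l=2 r=9: |-13|<=|18| out[8]=324, r--
l=2 r=8: |-13|<=|15| out[7]=225, r--
l=2 r=7: |-13|>|12| out[6]=169, l++
l=3 r=7: |-12|<=|12| out[5]=144, r--
l=3 r=6: |-12|>|-4| out[4]=144, l++
l=4 r=6: |-7|>|-4| out[3]=49, l++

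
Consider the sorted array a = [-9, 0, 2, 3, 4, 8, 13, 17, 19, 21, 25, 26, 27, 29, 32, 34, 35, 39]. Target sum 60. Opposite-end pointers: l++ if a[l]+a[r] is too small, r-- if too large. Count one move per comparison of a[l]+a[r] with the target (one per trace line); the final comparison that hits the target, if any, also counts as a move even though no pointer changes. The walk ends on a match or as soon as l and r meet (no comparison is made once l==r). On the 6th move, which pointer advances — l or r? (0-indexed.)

[0,17] -9+39=30 <60 → l++
[1,17] 0+39=39 <60 → l++
[2,17] 2+39=41 <60 → l++
[3,17] 3+39=42 <60 → l++
[4,17] 4+39=43 <60 → l++
[5,17] 8+39=47 <60 → l++

l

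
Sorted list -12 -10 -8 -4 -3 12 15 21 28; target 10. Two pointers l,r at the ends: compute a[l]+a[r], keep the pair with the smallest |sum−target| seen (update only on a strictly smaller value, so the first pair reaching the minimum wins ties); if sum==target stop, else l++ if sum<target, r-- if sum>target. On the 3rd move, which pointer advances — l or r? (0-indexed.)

l=0 r=8: -12+28=16 d=6 *, r--
l=0 r=7: -12+21=9 d=1 *, l++
l=1 r=7: -10+21=11 d=1, r--

r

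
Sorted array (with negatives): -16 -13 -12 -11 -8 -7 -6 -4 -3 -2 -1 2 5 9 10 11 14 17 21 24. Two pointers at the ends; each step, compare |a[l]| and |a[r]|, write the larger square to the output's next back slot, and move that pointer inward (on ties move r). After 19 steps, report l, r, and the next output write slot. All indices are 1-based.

l=11, r=11, next write slot=1

[1,20] |-16|<=|24| out[20]=576 → r--
[1,19] |-16|<=|21| out[19]=441 → r--
[1,18] |-16|<=|17| out[18]=289 → r--
[1,17] |-16|>|14| out[17]=256 → l++
[2,17] |-13|<=|14| out[16]=196 → r--
[2,16] |-13|>|11| out[15]=169 → l++
[3,16] |-12|>|11| out[14]=144 → l++
[4,16] |-11|<=|11| out[13]=121 → r--
[4,15] |-11|>|10| out[12]=121 → l++
[5,15] |-8|<=|10| out[11]=100 → r--
[5,14] |-8|<=|9| out[10]=81 → r--
[5,13] |-8|>|5| out[9]=64 → l++
[6,13] |-7|>|5| out[8]=49 → l++
[7,13] |-6|>|5| out[7]=36 → l++
[8,13] |-4|<=|5| out[6]=25 → r--
[8,12] |-4|>|2| out[5]=16 → l++
[9,12] |-3|>|2| out[4]=9 → l++
[10,12] |-2|<=|2| out[3]=4 → r--
[10,11] |-2|>|-1| out[2]=4 → l++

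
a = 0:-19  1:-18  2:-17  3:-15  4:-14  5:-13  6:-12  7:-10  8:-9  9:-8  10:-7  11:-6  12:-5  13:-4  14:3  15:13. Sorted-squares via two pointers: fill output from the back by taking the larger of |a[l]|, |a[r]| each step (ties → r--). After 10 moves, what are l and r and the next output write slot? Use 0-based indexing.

[0,15] |-19|>|13| out[15]=361 → l++
[1,15] |-18|>|13| out[14]=324 → l++
[2,15] |-17|>|13| out[13]=289 → l++
[3,15] |-15|>|13| out[12]=225 → l++
[4,15] |-14|>|13| out[11]=196 → l++
[5,15] |-13|<=|13| out[10]=169 → r--
[5,14] |-13|>|3| out[9]=169 → l++
[6,14] |-12|>|3| out[8]=144 → l++
[7,14] |-10|>|3| out[7]=100 → l++
[8,14] |-9|>|3| out[6]=81 → l++

l=9, r=14, next write slot=5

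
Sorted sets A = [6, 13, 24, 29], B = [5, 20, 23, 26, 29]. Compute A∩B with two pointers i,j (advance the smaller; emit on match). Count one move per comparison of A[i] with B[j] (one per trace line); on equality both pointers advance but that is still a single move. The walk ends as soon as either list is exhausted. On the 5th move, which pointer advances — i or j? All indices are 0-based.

i=0 j=0: 6>5, j++
i=0 j=1: 6<20, i++
i=1 j=1: 13<20, i++
i=2 j=1: 24>20, j++
i=2 j=2: 24>23, j++

j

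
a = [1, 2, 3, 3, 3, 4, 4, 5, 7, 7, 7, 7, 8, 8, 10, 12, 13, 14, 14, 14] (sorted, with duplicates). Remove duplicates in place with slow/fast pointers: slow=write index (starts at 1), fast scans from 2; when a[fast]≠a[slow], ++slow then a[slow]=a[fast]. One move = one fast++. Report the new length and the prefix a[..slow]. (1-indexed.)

length 11; prefix = [1, 2, 3, 4, 5, 7, 8, 10, 12, 13, 14]

slow=1 fast=2: a[fast]=2≠a[slow]=1 write a[2]=2, slow++,fast++
slow=2 fast=3: a[fast]=3≠a[slow]=2 write a[3]=3, slow++,fast++
slow=3 fast=4: a[fast]=3=a[slow] dup, fast++
slow=3 fast=5: a[fast]=3=a[slow] dup, fast++
slow=3 fast=6: a[fast]=4≠a[slow]=3 write a[4]=4, slow++,fast++
slow=4 fast=7: a[fast]=4=a[slow] dup, fast++
slow=4 fast=8: a[fast]=5≠a[slow]=4 write a[5]=5, slow++,fast++
slow=5 fast=9: a[fast]=7≠a[slow]=5 write a[6]=7, slow++,fast++
slow=6 fast=10: a[fast]=7=a[slow] dup, fast++
slow=6 fast=11: a[fast]=7=a[slow] dup, fast++
slow=6 fast=12: a[fast]=7=a[slow] dup, fast++
slow=6 fast=13: a[fast]=8≠a[slow]=7 write a[7]=8, slow++,fast++
slow=7 fast=14: a[fast]=8=a[slow] dup, fast++
slow=7 fast=15: a[fast]=10≠a[slow]=8 write a[8]=10, slow++,fast++
slow=8 fast=16: a[fast]=12≠a[slow]=10 write a[9]=12, slow++,fast++
slow=9 fast=17: a[fast]=13≠a[slow]=12 write a[10]=13, slow++,fast++
slow=10 fast=18: a[fast]=14≠a[slow]=13 write a[11]=14, slow++,fast++
slow=11 fast=19: a[fast]=14=a[slow] dup, fast++
slow=11 fast=20: a[fast]=14=a[slow] dup, fast++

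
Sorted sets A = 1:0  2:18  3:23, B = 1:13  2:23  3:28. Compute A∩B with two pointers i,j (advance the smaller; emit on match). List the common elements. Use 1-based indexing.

intersection = [23]

i=1 j=1: 0<13, i++
i=2 j=1: 18>13, j++
i=2 j=2: 18<23, i++
i=3 j=2: 23==23 emit, i++,j++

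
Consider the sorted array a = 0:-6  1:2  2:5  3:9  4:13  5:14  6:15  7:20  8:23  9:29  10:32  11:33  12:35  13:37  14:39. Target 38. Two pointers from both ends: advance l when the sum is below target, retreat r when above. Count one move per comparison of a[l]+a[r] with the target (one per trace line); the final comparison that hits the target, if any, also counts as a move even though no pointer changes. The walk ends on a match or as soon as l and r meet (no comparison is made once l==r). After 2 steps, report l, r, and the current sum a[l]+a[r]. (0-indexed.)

l=0 r=14: -6+39=33 <38, l++
l=1 r=14: 2+39=41 >38, r--

l=1, r=13, sum=39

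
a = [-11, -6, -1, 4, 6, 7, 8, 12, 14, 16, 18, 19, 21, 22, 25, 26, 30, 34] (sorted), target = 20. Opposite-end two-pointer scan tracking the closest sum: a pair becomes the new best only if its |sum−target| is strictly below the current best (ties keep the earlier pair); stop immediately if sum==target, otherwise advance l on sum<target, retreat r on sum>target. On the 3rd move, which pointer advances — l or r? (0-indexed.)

r

l=0 r=17: -11+34=23 d=3 *, r--
l=0 r=16: -11+30=19 d=1 *, l++
l=1 r=16: -6+30=24 d=4, r--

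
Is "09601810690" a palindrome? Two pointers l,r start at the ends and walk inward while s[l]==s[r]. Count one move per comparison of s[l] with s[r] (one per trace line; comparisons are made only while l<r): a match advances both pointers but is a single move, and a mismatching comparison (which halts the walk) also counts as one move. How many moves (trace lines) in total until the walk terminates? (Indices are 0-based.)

l=0 r=10: '0'=='0', l++,r--
l=1 r=9: '9'=='9', l++,r--
l=2 r=8: '6'=='6', l++,r--
l=3 r=7: '0'=='0', l++,r--
l=4 r=6: '1'=='1', l++,r--

5 moves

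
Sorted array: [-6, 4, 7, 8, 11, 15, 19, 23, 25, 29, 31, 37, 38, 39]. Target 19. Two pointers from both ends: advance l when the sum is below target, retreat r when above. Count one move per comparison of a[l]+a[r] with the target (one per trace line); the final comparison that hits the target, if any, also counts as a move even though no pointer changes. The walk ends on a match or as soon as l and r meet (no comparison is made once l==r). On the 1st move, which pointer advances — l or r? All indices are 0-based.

l=0 r=13: -6+39=33 >19, r--

r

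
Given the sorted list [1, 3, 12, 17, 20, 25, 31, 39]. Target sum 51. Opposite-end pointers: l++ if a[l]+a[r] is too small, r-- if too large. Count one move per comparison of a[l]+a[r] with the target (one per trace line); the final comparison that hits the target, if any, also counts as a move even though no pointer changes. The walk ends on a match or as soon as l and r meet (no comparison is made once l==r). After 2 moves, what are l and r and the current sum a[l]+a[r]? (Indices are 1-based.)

[1,8] 1+39=40 <51 → l++
[2,8] 3+39=42 <51 → l++

l=3, r=8, sum=51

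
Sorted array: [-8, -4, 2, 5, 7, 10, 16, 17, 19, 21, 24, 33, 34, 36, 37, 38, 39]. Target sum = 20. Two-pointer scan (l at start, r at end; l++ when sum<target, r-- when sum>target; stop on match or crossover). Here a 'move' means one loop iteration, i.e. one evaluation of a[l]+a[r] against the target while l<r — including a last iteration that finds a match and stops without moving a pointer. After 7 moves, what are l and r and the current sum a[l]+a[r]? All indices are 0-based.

l=0 r=16: -8+39=31 >20, r--
l=0 r=15: -8+38=30 >20, r--
l=0 r=14: -8+37=29 >20, r--
l=0 r=13: -8+36=28 >20, r--
l=0 r=12: -8+34=26 >20, r--
l=0 r=11: -8+33=25 >20, r--
l=0 r=10: -8+24=16 <20, l++

l=1, r=10, sum=20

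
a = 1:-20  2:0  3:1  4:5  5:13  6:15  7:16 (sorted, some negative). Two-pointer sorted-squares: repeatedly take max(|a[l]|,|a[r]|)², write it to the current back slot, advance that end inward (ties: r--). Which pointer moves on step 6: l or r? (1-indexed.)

r

l=1 r=7: |-20|>|16| out[7]=400, l++
l=2 r=7: |0|<=|16| out[6]=256, r--
l=2 r=6: |0|<=|15| out[5]=225, r--
l=2 r=5: |0|<=|13| out[4]=169, r--
l=2 r=4: |0|<=|5| out[3]=25, r--
l=2 r=3: |0|<=|1| out[2]=1, r--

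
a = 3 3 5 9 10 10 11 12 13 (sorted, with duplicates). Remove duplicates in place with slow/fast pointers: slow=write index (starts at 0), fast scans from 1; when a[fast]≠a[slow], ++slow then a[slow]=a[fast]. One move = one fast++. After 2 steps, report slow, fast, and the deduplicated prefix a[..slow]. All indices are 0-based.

(s=0,f=1) a[fast]=3=a[slow] dup → fast++
(s=0,f=2) a[fast]=5≠a[slow]=3 write a[1]=5 → slow++,fast++

slow=1, fast=3, prefix=[3, 5]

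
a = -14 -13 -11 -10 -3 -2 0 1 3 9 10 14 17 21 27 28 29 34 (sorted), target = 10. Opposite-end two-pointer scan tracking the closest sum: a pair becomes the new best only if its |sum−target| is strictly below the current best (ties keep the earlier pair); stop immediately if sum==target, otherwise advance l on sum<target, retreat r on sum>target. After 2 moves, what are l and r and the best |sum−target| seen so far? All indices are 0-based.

[0,17] -14+34=20 d=10 * → r--
[0,16] -14+29=15 d=5 * → r--

l=0, r=15, best |Δ|=5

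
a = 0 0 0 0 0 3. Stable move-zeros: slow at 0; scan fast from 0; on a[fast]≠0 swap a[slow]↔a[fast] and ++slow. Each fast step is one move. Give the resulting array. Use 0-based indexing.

slow=0 fast=0: a[fast]=0, fast++
slow=0 fast=1: a[fast]=0, fast++
slow=0 fast=2: a[fast]=0, fast++
slow=0 fast=3: a[fast]=0, fast++
slow=0 fast=4: a[fast]=0, fast++
slow=0 fast=5: a[fast]=3≠0 swap→a[0]=3, slow++,fast++

[3, 0, 0, 0, 0, 0]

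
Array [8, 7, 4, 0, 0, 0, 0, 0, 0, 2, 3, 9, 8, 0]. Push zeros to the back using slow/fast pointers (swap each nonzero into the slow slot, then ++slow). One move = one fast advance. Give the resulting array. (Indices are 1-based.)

[8, 7, 4, 2, 3, 9, 8, 0, 0, 0, 0, 0, 0, 0]

slow=1 fast=1: a[fast]=8≠0 swap→a[1]=8, slow++,fast++
slow=2 fast=2: a[fast]=7≠0 swap→a[2]=7, slow++,fast++
slow=3 fast=3: a[fast]=4≠0 swap→a[3]=4, slow++,fast++
slow=4 fast=4: a[fast]=0, fast++
slow=4 fast=5: a[fast]=0, fast++
slow=4 fast=6: a[fast]=0, fast++
slow=4 fast=7: a[fast]=0, fast++
slow=4 fast=8: a[fast]=0, fast++
slow=4 fast=9: a[fast]=0, fast++
slow=4 fast=10: a[fast]=2≠0 swap→a[4]=2, slow++,fast++
slow=5 fast=11: a[fast]=3≠0 swap→a[5]=3, slow++,fast++
slow=6 fast=12: a[fast]=9≠0 swap→a[6]=9, slow++,fast++
slow=7 fast=13: a[fast]=8≠0 swap→a[7]=8, slow++,fast++
slow=8 fast=14: a[fast]=0, fast++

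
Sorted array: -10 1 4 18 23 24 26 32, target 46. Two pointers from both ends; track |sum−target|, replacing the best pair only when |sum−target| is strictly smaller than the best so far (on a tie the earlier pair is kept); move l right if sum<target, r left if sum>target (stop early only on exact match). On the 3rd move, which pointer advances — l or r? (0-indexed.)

l

l=0 r=7: -10+32=22 d=24 *, l++
l=1 r=7: 1+32=33 d=13 *, l++
l=2 r=7: 4+32=36 d=10 *, l++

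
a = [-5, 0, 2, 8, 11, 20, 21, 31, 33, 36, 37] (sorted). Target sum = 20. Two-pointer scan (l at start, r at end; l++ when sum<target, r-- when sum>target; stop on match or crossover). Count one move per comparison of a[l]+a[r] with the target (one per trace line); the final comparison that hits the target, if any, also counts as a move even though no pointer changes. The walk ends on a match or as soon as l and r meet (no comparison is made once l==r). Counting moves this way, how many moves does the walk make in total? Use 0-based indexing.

l=0 r=10: -5+37=32 >20, r--
l=0 r=9: -5+36=31 >20, r--
l=0 r=8: -5+33=28 >20, r--
l=0 r=7: -5+31=26 >20, r--
l=0 r=6: -5+21=16 <20, l++
l=1 r=6: 0+21=21 >20, r--
l=1 r=5: 0+20=20, found

7 moves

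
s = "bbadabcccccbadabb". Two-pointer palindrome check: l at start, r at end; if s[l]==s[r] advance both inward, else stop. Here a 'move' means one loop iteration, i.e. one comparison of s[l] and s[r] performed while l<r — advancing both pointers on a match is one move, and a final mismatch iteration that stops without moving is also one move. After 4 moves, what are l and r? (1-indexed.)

l=1 r=17: 'b'=='b', l++,r--
l=2 r=16: 'b'=='b', l++,r--
l=3 r=15: 'a'=='a', l++,r--
l=4 r=14: 'd'=='d', l++,r--

l=5, r=13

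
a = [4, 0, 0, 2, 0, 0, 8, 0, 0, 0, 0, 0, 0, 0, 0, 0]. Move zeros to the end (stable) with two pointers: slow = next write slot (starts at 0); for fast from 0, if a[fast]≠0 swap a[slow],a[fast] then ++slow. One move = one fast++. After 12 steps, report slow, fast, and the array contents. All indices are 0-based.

(s=0,f=0) a[fast]=4≠0 swap→a[0]=4 → slow++,fast++
(s=1,f=1) a[fast]=0 → fast++
(s=1,f=2) a[fast]=0 → fast++
(s=1,f=3) a[fast]=2≠0 swap→a[1]=2 → slow++,fast++
(s=2,f=4) a[fast]=0 → fast++
(s=2,f=5) a[fast]=0 → fast++
(s=2,f=6) a[fast]=8≠0 swap→a[2]=8 → slow++,fast++
(s=3,f=7) a[fast]=0 → fast++
(s=3,f=8) a[fast]=0 → fast++
(s=3,f=9) a[fast]=0 → fast++
(s=3,f=10) a[fast]=0 → fast++
(s=3,f=11) a[fast]=0 → fast++

slow=3, fast=12, a=[4, 2, 8, 0, 0, 0, 0, 0, 0, 0, 0, 0, 0, 0, 0, 0]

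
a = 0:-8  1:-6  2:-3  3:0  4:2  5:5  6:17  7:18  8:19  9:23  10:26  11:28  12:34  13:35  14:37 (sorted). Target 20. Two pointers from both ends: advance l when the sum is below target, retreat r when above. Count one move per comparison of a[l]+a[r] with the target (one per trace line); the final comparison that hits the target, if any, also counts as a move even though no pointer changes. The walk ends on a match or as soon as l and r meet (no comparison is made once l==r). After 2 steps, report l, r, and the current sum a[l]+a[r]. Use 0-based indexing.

[0,14] -8+37=29 >20 → r--
[0,13] -8+35=27 >20 → r--

l=0, r=12, sum=26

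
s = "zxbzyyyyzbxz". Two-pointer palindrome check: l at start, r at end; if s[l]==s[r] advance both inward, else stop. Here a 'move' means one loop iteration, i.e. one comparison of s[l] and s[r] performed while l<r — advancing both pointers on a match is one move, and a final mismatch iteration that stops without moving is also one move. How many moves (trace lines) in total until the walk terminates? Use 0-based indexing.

l=0 r=11: 'z'=='z', l++,r--
l=1 r=10: 'x'=='x', l++,r--
l=2 r=9: 'b'=='b', l++,r--
l=3 r=8: 'z'=='z', l++,r--
l=4 r=7: 'y'=='y', l++,r--
l=5 r=6: 'y'=='y', l++,r--

6 moves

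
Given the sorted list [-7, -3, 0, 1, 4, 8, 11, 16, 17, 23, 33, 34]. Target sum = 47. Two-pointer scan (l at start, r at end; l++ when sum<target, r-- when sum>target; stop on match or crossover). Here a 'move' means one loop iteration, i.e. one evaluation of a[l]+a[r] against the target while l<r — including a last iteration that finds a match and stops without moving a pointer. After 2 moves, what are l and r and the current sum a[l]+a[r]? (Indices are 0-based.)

l=2, r=11, sum=34

l=0 r=11: -7+34=27 <47, l++
l=1 r=11: -3+34=31 <47, l++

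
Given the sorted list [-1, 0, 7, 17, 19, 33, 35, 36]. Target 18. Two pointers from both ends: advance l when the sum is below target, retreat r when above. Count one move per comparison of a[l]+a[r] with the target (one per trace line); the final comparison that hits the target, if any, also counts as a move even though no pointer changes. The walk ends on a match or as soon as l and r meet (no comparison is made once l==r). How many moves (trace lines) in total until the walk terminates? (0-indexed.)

4 moves

[0,7] -1+36=35 >18 → r--
[0,6] -1+35=34 >18 → r--
[0,5] -1+33=32 >18 → r--
[0,4] -1+19=18 → found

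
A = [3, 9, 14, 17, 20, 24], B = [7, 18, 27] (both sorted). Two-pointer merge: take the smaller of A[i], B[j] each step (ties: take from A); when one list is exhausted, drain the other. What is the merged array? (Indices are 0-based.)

[3, 7, 9, 14, 17, 18, 20, 24, 27]

i=0 j=0: A[i]=3<=B[j]=7 take 3, i++
i=1 j=0: A[i]=9>B[j]=7 take 7, j++
i=1 j=1: A[i]=9<=B[j]=18 take 9, i++
i=2 j=1: A[i]=14<=B[j]=18 take 14, i++
i=3 j=1: A[i]=17<=B[j]=18 take 17, i++
i=4 j=1: A[i]=20>B[j]=18 take 18, j++
i=4 j=2: A[i]=20<=B[j]=27 take 20, i++
i=5 j=2: A[i]=24<=B[j]=27 take 24, i++
i=6 j=2: A done, take B[j]=27, j++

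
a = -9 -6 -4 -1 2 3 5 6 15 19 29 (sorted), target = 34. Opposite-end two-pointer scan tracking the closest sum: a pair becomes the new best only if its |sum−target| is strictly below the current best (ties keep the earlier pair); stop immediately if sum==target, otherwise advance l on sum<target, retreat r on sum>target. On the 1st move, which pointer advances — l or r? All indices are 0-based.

[0,10] -9+29=20 d=14 * → l++

l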